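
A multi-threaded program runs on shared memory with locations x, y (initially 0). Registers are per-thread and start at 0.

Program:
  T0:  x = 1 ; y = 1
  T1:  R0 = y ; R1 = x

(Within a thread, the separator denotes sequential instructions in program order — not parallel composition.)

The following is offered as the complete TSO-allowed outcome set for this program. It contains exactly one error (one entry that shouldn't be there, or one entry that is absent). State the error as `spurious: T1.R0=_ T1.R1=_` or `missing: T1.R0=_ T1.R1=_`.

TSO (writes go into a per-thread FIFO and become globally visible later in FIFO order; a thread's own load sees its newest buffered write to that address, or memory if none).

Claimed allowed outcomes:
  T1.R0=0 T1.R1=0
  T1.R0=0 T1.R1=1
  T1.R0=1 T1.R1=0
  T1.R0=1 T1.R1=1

outcome vector order: (T1.R0,T1.R1)
TSO: 3 outcomes — {(0,0) (0,1) (1,1)}
claimed∖TSO = {(1,0)}

spurious: T1.R0=1 T1.R1=0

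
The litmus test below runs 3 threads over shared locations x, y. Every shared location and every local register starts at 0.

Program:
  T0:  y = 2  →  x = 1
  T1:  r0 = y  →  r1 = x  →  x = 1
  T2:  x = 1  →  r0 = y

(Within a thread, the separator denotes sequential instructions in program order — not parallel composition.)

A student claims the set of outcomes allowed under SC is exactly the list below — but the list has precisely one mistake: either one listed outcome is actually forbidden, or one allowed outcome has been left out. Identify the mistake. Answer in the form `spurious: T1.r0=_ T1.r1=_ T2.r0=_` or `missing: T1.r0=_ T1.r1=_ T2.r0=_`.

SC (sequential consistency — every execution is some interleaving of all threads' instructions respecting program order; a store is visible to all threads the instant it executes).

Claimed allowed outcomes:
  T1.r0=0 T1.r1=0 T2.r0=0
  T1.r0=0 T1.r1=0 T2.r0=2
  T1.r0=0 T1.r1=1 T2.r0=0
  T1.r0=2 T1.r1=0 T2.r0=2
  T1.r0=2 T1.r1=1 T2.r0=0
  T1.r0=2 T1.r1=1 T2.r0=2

outcome vector order: (T1.r0,T1.r1,T2.r0)
SC: 7 outcomes — {<0 0 0>, <0 0 2>, <0 1 0>, <0 1 2>, <2 0 2>, <2 1 0>, <2 1 2>}
SC∖claimed = {<0 1 2>}

missing: T1.r0=0 T1.r1=1 T2.r0=2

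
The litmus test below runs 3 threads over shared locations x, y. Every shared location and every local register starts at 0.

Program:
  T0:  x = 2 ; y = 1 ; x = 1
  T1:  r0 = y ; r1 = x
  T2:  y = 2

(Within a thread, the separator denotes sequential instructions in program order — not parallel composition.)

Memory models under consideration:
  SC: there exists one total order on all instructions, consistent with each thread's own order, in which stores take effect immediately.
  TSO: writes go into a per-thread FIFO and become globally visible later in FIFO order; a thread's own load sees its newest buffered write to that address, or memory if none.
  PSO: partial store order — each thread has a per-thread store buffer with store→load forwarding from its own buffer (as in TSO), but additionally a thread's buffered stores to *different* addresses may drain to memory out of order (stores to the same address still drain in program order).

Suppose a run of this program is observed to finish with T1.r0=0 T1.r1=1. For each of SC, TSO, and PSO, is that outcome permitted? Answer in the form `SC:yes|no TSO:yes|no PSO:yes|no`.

SC:yes TSO:yes PSO:yes

outcome vector order: (T1.r0,T1.r1)
SC (8): 00 01 02 11 12 20 21 22
TSO (8): 00 01 02 11 12 20 21 22
PSO (9): 00 01 02 10 11 12 20 21 22
target 01 ∈ {SC,TSO,PSO}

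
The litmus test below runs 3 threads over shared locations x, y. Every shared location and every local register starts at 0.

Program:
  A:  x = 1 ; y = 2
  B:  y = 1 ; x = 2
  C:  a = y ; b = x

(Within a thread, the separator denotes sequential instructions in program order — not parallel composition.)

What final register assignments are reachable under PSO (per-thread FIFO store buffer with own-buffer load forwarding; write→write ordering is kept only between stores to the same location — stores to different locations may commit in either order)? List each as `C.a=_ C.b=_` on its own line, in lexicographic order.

outcome vector order: (C.a,C.b)
|PSO outcomes| = 9

C.a=0 C.b=0
C.a=0 C.b=1
C.a=0 C.b=2
C.a=1 C.b=0
C.a=1 C.b=1
C.a=1 C.b=2
C.a=2 C.b=0
C.a=2 C.b=1
C.a=2 C.b=2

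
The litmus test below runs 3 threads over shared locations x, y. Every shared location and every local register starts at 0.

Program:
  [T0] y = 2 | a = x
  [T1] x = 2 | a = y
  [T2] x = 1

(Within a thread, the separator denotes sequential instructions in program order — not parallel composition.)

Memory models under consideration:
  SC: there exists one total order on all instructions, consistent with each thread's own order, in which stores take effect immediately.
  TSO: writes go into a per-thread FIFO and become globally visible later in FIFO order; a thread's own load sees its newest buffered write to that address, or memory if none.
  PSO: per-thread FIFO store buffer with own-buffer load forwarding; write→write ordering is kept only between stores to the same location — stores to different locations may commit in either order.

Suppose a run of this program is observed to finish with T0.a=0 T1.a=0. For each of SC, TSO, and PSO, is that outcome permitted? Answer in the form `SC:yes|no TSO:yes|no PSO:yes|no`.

SC:no TSO:yes PSO:yes

outcome vector order: (T0.a,T1.a)
SC (5): (0,2), (1,0), (1,2), (2,0), (2,2)
TSO (6): (0,0), (0,2), (1,0), (1,2), (2,0), (2,2)
PSO (6): (0,0), (0,2), (1,0), (1,2), (2,0), (2,2)
target (0,0) ∈ {TSO,PSO}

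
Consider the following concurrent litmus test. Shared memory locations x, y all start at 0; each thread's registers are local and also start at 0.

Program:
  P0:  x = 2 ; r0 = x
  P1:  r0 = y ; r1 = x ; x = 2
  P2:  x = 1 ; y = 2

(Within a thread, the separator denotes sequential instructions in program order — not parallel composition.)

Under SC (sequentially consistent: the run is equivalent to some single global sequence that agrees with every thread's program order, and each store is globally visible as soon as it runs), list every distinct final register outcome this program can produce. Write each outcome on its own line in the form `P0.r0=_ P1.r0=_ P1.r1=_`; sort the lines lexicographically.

P0.r0=1 P1.r0=0 P1.r1=0
P0.r0=1 P1.r0=0 P1.r1=1
P0.r0=1 P1.r0=0 P1.r1=2
P0.r0=1 P1.r0=2 P1.r1=1
P0.r0=2 P1.r0=0 P1.r1=0
P0.r0=2 P1.r0=0 P1.r1=1
P0.r0=2 P1.r0=0 P1.r1=2
P0.r0=2 P1.r0=2 P1.r1=1
P0.r0=2 P1.r0=2 P1.r1=2

outcome vector order: (P0.r0,P1.r0,P1.r1)
|SC outcomes| = 9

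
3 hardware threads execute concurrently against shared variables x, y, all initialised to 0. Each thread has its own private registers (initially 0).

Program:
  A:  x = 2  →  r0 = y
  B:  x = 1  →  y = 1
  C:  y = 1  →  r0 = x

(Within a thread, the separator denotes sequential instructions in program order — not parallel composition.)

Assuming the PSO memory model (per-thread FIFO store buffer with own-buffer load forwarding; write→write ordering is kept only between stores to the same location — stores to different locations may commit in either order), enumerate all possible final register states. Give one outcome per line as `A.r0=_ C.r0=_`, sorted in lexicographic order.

outcome vector order: (A.r0,C.r0)
|PSO outcomes| = 6

A.r0=0 C.r0=0
A.r0=0 C.r0=1
A.r0=0 C.r0=2
A.r0=1 C.r0=0
A.r0=1 C.r0=1
A.r0=1 C.r0=2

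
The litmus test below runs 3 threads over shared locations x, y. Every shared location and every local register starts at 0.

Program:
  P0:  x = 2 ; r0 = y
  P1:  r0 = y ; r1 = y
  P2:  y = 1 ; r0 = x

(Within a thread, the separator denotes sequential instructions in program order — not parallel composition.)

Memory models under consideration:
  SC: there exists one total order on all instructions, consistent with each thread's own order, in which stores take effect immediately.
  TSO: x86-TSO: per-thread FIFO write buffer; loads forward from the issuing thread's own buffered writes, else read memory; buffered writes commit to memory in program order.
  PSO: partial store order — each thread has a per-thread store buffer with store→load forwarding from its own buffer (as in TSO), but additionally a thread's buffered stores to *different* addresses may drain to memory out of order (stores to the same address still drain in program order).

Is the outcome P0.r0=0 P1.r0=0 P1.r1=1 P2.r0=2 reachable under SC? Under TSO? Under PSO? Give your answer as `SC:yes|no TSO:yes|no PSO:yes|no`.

SC:yes TSO:yes PSO:yes

outcome vector order: (P0.r0,P1.r0,P1.r1,P2.r0)
SC (9): (0,0,0,2); (0,0,1,2); (0,1,1,2); (1,0,0,0); (1,0,0,2); (1,0,1,0); (1,0,1,2); (1,1,1,0); (1,1,1,2)
TSO (12): (0,0,0,0); (0,0,0,2); (0,0,1,0); (0,0,1,2); (0,1,1,0); (0,1,1,2); (1,0,0,0); (1,0,0,2); (1,0,1,0); (1,0,1,2); (1,1,1,0); (1,1,1,2)
PSO (12): (0,0,0,0); (0,0,0,2); (0,0,1,0); (0,0,1,2); (0,1,1,0); (0,1,1,2); (1,0,0,0); (1,0,0,2); (1,0,1,0); (1,0,1,2); (1,1,1,0); (1,1,1,2)
target (0,0,1,2) ∈ {SC,TSO,PSO}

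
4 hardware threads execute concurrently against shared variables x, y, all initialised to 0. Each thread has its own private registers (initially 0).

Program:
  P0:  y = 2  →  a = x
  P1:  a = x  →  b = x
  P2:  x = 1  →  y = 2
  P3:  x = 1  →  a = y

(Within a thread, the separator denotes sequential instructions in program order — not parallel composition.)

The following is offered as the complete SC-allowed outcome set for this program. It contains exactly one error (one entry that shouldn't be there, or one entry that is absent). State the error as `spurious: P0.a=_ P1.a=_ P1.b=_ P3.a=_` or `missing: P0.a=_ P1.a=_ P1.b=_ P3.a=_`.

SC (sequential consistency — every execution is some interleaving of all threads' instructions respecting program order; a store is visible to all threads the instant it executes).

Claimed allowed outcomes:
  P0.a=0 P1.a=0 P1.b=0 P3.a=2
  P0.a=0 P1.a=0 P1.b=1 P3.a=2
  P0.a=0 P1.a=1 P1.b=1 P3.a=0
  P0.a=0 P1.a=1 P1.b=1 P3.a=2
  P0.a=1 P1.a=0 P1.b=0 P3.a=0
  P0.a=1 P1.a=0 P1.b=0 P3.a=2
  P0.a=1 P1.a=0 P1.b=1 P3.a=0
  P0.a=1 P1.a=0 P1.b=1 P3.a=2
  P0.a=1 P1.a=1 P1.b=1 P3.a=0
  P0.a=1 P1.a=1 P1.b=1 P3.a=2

outcome vector order: (P0.a,P1.a,P1.b,P3.a)
[SC] allowed = {(0,0,0,2); (0,0,1,2); (0,1,1,2); (1,0,0,0); (1,0,0,2); (1,0,1,0); (1,0,1,2); (1,1,1,0); (1,1,1,2)}
claimed∖SC = {(0,1,1,0)}

spurious: P0.a=0 P1.a=1 P1.b=1 P3.a=0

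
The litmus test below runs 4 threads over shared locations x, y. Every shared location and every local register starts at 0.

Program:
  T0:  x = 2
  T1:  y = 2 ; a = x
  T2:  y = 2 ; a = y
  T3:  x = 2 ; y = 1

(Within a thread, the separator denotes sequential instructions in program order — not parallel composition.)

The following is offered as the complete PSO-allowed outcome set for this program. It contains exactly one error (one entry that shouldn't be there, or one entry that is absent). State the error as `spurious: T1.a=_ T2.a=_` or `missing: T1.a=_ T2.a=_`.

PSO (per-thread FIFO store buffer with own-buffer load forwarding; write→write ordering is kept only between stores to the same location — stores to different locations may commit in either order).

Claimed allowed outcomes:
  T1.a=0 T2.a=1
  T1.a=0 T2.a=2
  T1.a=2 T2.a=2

missing: T1.a=2 T2.a=1

outcome vector order: (T1.a,T2.a)
PSO (4): 0/1 0/2 2/1 2/2
PSO∖claimed = {2/1}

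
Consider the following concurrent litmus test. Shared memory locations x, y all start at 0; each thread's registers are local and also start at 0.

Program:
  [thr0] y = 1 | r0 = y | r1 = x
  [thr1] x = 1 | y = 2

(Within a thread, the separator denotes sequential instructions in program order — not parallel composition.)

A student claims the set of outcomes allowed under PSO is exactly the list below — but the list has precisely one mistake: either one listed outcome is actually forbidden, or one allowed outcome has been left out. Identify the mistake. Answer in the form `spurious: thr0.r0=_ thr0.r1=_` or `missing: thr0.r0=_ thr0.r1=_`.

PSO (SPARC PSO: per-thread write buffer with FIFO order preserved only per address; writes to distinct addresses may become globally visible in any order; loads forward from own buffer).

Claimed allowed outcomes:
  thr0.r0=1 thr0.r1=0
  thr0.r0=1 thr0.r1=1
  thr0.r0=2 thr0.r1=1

missing: thr0.r0=2 thr0.r1=0

outcome vector order: (thr0.r0,thr0.r1)
[PSO] allowed = {(1,0), (1,1), (2,0), (2,1)}
PSO∖claimed = {(2,0)}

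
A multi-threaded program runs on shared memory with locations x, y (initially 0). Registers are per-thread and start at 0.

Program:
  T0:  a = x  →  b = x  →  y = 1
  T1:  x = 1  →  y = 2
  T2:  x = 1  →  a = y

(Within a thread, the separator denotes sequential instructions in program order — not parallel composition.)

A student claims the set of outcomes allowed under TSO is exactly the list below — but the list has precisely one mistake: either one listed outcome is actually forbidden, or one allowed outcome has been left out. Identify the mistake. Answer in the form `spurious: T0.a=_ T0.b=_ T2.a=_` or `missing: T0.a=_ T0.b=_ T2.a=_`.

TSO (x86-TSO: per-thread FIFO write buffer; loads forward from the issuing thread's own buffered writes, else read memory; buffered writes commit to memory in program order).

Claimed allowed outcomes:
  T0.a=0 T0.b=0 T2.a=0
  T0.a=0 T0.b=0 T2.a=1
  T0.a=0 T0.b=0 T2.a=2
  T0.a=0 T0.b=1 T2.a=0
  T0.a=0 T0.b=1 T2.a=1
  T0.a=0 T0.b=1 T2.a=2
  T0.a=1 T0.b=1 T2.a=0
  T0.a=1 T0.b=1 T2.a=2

missing: T0.a=1 T0.b=1 T2.a=1

outcome vector order: (T0.a,T0.b,T2.a)
TSO: 9 outcomes — {0/0/0; 0/0/1; 0/0/2; 0/1/0; 0/1/1; 0/1/2; 1/1/0; 1/1/1; 1/1/2}
TSO∖claimed = {1/1/1}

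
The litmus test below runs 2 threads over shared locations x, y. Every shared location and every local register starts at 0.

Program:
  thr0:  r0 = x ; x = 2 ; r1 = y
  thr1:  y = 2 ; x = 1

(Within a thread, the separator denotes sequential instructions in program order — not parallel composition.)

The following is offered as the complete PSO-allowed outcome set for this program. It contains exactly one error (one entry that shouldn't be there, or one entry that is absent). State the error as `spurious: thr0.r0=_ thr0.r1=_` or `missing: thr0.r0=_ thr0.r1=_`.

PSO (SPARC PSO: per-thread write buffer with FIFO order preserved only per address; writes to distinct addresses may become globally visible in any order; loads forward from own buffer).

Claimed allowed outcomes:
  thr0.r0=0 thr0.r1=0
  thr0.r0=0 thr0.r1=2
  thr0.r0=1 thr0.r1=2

missing: thr0.r0=1 thr0.r1=0

outcome vector order: (thr0.r0,thr0.r1)
PSO: 4 outcomes — {(0,0) (0,2) (1,0) (1,2)}
PSO∖claimed = {(1,0)}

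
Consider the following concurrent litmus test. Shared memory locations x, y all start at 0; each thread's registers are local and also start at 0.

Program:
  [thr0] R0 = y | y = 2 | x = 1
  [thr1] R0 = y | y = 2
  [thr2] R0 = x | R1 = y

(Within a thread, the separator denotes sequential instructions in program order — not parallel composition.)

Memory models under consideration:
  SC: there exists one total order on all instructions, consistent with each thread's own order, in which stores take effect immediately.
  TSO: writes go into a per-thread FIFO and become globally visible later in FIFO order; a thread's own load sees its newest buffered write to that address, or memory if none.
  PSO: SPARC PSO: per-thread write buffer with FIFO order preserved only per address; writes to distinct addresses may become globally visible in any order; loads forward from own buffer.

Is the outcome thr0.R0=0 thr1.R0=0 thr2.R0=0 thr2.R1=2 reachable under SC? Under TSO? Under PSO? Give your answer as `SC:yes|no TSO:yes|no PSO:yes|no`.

SC:yes TSO:yes PSO:yes

outcome vector order: (thr0.R0,thr1.R0,thr2.R0,thr2.R1)
SC: 9 outcomes — {(0,0,0,0), (0,0,0,2), (0,0,1,2), (0,2,0,0), (0,2,0,2), (0,2,1,2), (2,0,0,0), (2,0,0,2), (2,0,1,2)}
TSO: 9 outcomes — {(0,0,0,0), (0,0,0,2), (0,0,1,2), (0,2,0,0), (0,2,0,2), (0,2,1,2), (2,0,0,0), (2,0,0,2), (2,0,1,2)}
PSO: 11 outcomes — {(0,0,0,0), (0,0,0,2), (0,0,1,0), (0,0,1,2), (0,2,0,0), (0,2,0,2), (0,2,1,0), (0,2,1,2), (2,0,0,0), (2,0,0,2), (2,0,1,2)}
target (0,0,0,2) ∈ {SC,TSO,PSO}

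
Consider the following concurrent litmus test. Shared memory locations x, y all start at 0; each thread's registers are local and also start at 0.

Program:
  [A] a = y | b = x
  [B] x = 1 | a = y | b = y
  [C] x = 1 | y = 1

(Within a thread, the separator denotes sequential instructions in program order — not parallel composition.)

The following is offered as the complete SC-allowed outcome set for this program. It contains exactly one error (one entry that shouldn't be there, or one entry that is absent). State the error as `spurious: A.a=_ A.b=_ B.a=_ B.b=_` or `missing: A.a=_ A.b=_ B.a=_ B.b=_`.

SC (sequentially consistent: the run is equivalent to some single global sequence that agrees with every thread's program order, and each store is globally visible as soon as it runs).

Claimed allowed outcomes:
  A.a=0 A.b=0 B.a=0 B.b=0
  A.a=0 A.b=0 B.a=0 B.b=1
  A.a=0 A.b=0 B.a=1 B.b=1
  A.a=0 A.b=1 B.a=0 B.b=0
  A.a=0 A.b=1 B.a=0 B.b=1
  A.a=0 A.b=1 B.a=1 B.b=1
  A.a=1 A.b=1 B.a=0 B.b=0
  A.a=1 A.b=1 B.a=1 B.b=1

missing: A.a=1 A.b=1 B.a=0 B.b=1

outcome vector order: (A.a,A.b,B.a,B.b)
SC: 9 outcomes — {0/0/0/0 0/0/0/1 0/0/1/1 0/1/0/0 0/1/0/1 0/1/1/1 1/1/0/0 1/1/0/1 1/1/1/1}
SC∖claimed = {1/1/0/1}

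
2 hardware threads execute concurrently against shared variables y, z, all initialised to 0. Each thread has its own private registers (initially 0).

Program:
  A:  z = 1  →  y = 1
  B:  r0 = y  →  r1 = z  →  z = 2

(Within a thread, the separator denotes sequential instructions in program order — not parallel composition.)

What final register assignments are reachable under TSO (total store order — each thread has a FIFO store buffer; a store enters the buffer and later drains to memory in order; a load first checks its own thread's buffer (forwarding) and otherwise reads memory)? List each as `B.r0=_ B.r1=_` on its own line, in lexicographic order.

B.r0=0 B.r1=0
B.r0=0 B.r1=1
B.r0=1 B.r1=1

outcome vector order: (B.r0,B.r1)
|TSO outcomes| = 3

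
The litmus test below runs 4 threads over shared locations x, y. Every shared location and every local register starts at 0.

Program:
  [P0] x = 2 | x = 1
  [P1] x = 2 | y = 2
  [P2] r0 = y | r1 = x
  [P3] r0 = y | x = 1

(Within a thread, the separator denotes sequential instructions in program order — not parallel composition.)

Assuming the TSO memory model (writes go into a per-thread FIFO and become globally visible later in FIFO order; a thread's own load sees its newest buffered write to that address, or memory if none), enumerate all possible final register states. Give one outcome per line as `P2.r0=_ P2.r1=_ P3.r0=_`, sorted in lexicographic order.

outcome vector order: (P2.r0,P2.r1,P3.r0)
|TSO outcomes| = 10

P2.r0=0 P2.r1=0 P3.r0=0
P2.r0=0 P2.r1=0 P3.r0=2
P2.r0=0 P2.r1=1 P3.r0=0
P2.r0=0 P2.r1=1 P3.r0=2
P2.r0=0 P2.r1=2 P3.r0=0
P2.r0=0 P2.r1=2 P3.r0=2
P2.r0=2 P2.r1=1 P3.r0=0
P2.r0=2 P2.r1=1 P3.r0=2
P2.r0=2 P2.r1=2 P3.r0=0
P2.r0=2 P2.r1=2 P3.r0=2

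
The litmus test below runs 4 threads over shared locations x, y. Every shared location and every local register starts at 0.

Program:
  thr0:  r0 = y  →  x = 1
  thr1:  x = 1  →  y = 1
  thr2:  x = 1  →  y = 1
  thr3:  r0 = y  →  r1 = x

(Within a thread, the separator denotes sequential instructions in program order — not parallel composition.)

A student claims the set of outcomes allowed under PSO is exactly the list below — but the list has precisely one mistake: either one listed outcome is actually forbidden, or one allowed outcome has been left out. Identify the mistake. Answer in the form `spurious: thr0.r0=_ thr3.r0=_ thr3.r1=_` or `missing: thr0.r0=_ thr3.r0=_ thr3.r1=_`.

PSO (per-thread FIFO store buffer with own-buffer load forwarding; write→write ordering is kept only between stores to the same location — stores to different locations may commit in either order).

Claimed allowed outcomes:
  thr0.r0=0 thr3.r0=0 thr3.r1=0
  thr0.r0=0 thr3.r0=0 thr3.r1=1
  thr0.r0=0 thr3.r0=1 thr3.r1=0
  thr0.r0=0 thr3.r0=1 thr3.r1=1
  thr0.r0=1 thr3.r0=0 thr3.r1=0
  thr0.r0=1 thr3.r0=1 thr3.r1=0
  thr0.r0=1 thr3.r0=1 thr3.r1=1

missing: thr0.r0=1 thr3.r0=0 thr3.r1=1

outcome vector order: (thr0.r0,thr3.r0,thr3.r1)
under PSO → 000, 001, 010, 011, 100, 101, 110, 111
PSO∖claimed = {101}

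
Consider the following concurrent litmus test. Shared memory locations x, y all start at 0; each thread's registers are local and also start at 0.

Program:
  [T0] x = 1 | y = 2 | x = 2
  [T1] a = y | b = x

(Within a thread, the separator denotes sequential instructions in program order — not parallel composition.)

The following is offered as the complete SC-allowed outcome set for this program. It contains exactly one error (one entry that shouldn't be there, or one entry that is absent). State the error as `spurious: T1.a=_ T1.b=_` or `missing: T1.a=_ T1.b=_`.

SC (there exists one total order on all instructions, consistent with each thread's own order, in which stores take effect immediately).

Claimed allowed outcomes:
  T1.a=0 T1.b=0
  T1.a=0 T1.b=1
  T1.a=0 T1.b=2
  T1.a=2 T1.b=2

outcome vector order: (T1.a,T1.b)
under SC → <0 0>; <0 1>; <0 2>; <2 1>; <2 2>
SC∖claimed = {<2 1>}

missing: T1.a=2 T1.b=1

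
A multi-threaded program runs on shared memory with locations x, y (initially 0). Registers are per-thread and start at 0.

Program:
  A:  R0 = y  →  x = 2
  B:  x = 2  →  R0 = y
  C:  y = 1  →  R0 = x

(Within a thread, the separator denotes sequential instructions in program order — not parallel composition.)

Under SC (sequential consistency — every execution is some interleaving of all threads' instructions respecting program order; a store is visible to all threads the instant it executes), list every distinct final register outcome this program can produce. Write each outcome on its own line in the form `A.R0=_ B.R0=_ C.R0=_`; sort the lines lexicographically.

outcome vector order: (A.R0,B.R0,C.R0)
|SC outcomes| = 6

A.R0=0 B.R0=0 C.R0=2
A.R0=0 B.R0=1 C.R0=0
A.R0=0 B.R0=1 C.R0=2
A.R0=1 B.R0=0 C.R0=2
A.R0=1 B.R0=1 C.R0=0
A.R0=1 B.R0=1 C.R0=2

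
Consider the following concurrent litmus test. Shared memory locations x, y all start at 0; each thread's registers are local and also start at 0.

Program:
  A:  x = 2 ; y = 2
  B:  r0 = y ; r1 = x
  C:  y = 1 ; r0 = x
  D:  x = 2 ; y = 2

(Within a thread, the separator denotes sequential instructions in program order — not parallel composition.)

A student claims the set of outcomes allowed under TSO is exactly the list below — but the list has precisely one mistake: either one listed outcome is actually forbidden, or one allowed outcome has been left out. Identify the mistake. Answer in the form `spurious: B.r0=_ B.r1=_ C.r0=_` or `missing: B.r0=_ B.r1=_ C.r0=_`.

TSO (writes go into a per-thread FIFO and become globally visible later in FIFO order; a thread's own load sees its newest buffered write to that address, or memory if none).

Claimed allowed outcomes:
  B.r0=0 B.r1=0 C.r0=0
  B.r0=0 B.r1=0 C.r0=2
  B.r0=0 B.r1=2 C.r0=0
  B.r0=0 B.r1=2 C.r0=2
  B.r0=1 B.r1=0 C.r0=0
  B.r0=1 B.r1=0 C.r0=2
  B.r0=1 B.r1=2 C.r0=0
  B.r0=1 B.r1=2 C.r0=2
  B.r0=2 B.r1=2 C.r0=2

missing: B.r0=2 B.r1=2 C.r0=0

outcome vector order: (B.r0,B.r1,C.r0)
[TSO] allowed = {(0,0,0) (0,0,2) (0,2,0) (0,2,2) (1,0,0) (1,0,2) (1,2,0) (1,2,2) (2,2,0) (2,2,2)}
TSO∖claimed = {(2,2,0)}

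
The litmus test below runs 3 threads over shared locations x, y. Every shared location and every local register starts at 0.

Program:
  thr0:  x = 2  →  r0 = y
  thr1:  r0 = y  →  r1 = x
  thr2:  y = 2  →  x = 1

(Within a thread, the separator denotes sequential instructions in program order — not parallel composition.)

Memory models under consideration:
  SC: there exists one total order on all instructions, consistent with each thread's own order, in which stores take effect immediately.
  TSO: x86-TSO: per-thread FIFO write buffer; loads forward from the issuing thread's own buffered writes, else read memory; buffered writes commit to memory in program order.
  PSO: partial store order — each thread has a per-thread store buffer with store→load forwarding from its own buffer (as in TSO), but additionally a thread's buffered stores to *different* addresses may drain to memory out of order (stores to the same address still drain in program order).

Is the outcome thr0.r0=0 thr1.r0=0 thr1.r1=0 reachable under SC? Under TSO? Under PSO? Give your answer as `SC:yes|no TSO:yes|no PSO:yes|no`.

outcome vector order: (thr0.r0,thr1.r0,thr1.r1)
SC (11): 0/0/0; 0/0/1; 0/0/2; 0/2/1; 0/2/2; 2/0/0; 2/0/1; 2/0/2; 2/2/0; 2/2/1; 2/2/2
TSO (12): 0/0/0; 0/0/1; 0/0/2; 0/2/0; 0/2/1; 0/2/2; 2/0/0; 2/0/1; 2/0/2; 2/2/0; 2/2/1; 2/2/2
PSO (12): 0/0/0; 0/0/1; 0/0/2; 0/2/0; 0/2/1; 0/2/2; 2/0/0; 2/0/1; 2/0/2; 2/2/0; 2/2/1; 2/2/2
target 0/0/0 ∈ {SC,TSO,PSO}

SC:yes TSO:yes PSO:yes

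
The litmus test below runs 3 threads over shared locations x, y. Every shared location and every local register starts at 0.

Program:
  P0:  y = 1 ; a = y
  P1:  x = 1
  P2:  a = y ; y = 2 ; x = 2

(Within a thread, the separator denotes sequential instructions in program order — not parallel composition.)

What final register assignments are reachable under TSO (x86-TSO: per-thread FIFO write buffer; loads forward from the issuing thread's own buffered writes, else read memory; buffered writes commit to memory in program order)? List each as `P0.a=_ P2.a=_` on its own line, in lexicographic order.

P0.a=1 P2.a=0
P0.a=1 P2.a=1
P0.a=2 P2.a=0
P0.a=2 P2.a=1

outcome vector order: (P0.a,P2.a)
|TSO outcomes| = 4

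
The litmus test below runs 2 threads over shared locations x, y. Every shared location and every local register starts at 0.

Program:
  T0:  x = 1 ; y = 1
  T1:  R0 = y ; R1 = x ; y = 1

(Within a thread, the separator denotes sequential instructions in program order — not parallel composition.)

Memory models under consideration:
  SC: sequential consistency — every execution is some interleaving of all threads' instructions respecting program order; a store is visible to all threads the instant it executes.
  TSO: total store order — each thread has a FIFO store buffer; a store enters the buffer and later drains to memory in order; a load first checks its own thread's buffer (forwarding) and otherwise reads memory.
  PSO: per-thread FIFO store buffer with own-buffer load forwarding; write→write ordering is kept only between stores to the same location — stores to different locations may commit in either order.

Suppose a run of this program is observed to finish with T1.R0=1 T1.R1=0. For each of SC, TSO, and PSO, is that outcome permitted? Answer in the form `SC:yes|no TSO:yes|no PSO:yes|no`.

outcome vector order: (T1.R0,T1.R1)
under SC → 0/0, 0/1, 1/1
under TSO → 0/0, 0/1, 1/1
under PSO → 0/0, 0/1, 1/0, 1/1
target 1/0 ∈ {PSO}

SC:no TSO:no PSO:yes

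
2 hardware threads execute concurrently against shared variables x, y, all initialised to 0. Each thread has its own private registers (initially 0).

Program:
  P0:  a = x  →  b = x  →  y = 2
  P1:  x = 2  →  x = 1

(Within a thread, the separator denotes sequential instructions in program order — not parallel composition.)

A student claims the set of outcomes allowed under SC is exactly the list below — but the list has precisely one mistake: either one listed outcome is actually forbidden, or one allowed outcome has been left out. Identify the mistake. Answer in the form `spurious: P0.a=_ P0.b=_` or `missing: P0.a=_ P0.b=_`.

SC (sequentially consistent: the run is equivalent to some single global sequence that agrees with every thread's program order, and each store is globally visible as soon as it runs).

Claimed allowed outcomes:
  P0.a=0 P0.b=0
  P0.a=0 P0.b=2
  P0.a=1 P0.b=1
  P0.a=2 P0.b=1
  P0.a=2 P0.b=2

missing: P0.a=0 P0.b=1

outcome vector order: (P0.a,P0.b)
under SC → 0/0 0/1 0/2 1/1 2/1 2/2
SC∖claimed = {0/1}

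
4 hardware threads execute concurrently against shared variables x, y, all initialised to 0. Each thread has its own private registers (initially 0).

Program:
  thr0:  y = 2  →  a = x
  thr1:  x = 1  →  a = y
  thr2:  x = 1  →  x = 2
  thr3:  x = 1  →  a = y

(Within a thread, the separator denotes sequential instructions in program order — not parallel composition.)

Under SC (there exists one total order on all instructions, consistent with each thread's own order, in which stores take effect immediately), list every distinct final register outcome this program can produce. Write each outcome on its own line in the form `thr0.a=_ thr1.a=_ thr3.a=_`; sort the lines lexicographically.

outcome vector order: (thr0.a,thr1.a,thr3.a)
|SC outcomes| = 9

thr0.a=0 thr1.a=2 thr3.a=2
thr0.a=1 thr1.a=0 thr3.a=0
thr0.a=1 thr1.a=0 thr3.a=2
thr0.a=1 thr1.a=2 thr3.a=0
thr0.a=1 thr1.a=2 thr3.a=2
thr0.a=2 thr1.a=0 thr3.a=0
thr0.a=2 thr1.a=0 thr3.a=2
thr0.a=2 thr1.a=2 thr3.a=0
thr0.a=2 thr1.a=2 thr3.a=2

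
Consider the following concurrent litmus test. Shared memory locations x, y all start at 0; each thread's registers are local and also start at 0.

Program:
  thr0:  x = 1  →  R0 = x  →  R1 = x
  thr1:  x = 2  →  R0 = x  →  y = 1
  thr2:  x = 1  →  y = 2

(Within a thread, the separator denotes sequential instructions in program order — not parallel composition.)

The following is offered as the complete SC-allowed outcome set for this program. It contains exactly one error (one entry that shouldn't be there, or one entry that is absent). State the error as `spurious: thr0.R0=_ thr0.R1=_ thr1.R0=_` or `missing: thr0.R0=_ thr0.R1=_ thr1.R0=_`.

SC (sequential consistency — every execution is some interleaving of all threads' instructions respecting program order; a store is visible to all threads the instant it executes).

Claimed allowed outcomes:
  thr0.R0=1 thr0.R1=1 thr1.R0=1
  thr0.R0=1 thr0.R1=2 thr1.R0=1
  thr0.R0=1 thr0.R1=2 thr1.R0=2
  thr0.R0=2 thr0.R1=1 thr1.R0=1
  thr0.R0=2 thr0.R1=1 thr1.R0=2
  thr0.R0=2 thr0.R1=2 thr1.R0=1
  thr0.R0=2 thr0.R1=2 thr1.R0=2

outcome vector order: (thr0.R0,thr0.R1,thr1.R0)
[SC] allowed = {(1,1,1); (1,1,2); (1,2,1); (1,2,2); (2,1,1); (2,1,2); (2,2,1); (2,2,2)}
SC∖claimed = {(1,1,2)}

missing: thr0.R0=1 thr0.R1=1 thr1.R0=2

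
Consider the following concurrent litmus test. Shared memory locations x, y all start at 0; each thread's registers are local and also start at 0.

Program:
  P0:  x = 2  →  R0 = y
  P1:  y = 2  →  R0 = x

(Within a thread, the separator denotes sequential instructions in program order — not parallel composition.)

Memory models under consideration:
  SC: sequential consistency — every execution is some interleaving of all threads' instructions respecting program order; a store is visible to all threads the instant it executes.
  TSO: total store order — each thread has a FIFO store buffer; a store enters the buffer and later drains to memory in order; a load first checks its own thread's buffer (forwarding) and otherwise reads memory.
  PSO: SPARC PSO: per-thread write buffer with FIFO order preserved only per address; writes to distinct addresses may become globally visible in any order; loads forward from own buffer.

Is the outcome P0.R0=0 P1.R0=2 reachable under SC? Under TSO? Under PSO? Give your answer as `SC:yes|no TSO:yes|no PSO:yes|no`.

SC:yes TSO:yes PSO:yes

outcome vector order: (P0.R0,P1.R0)
SC (3): 02; 20; 22
TSO (4): 00; 02; 20; 22
PSO (4): 00; 02; 20; 22
target 02 ∈ {SC,TSO,PSO}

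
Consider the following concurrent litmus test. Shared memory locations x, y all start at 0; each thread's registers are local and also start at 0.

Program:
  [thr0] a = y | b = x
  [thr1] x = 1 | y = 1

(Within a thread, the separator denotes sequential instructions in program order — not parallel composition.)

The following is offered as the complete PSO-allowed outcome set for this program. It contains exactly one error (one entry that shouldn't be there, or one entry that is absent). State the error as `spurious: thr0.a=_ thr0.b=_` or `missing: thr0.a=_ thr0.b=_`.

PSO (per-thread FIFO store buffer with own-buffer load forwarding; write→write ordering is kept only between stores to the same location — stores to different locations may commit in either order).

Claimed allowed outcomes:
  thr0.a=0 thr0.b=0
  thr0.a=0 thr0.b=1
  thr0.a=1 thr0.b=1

missing: thr0.a=1 thr0.b=0

outcome vector order: (thr0.a,thr0.b)
PSO (4): (0,0), (0,1), (1,0), (1,1)
PSO∖claimed = {(1,0)}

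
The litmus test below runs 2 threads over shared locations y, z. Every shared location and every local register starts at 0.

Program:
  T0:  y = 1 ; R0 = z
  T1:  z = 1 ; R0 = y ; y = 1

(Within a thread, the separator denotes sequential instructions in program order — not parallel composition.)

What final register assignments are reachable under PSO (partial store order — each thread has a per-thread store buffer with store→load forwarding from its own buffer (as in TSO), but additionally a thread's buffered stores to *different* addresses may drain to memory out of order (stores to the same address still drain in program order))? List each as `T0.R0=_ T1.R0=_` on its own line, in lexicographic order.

T0.R0=0 T1.R0=0
T0.R0=0 T1.R0=1
T0.R0=1 T1.R0=0
T0.R0=1 T1.R0=1

outcome vector order: (T0.R0,T1.R0)
|PSO outcomes| = 4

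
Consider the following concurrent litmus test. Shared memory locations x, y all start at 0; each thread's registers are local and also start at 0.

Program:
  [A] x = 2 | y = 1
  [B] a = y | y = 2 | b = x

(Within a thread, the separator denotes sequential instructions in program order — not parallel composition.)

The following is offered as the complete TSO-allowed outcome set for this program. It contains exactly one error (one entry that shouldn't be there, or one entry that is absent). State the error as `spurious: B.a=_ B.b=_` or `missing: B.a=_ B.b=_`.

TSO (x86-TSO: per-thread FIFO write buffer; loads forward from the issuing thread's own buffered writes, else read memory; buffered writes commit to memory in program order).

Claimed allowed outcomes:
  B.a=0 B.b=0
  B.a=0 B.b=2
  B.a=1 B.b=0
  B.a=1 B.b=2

spurious: B.a=1 B.b=0

outcome vector order: (B.a,B.b)
TSO: 3 outcomes — {0/0 0/2 1/2}
claimed∖TSO = {1/0}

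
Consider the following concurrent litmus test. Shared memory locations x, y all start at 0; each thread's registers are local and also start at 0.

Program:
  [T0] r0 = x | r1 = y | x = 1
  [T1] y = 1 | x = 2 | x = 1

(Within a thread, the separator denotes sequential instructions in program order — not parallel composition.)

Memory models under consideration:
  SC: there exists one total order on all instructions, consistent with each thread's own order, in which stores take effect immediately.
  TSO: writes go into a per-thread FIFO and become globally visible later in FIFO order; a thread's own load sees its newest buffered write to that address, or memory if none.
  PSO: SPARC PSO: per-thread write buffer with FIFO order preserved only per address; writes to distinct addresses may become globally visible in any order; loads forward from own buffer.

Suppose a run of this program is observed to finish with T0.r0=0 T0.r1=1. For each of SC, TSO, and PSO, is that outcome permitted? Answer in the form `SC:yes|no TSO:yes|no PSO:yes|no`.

outcome vector order: (T0.r0,T0.r1)
under SC → <0 0>; <0 1>; <1 1>; <2 1>
under TSO → <0 0>; <0 1>; <1 1>; <2 1>
under PSO → <0 0>; <0 1>; <1 0>; <1 1>; <2 0>; <2 1>
target <0 1> ∈ {SC,TSO,PSO}

SC:yes TSO:yes PSO:yes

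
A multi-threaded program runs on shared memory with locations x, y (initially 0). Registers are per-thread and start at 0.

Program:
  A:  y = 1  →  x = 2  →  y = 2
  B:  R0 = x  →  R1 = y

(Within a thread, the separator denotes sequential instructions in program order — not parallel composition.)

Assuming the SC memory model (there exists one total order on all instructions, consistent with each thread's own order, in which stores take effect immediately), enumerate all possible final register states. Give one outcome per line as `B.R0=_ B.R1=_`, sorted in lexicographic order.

B.R0=0 B.R1=0
B.R0=0 B.R1=1
B.R0=0 B.R1=2
B.R0=2 B.R1=1
B.R0=2 B.R1=2

outcome vector order: (B.R0,B.R1)
|SC outcomes| = 5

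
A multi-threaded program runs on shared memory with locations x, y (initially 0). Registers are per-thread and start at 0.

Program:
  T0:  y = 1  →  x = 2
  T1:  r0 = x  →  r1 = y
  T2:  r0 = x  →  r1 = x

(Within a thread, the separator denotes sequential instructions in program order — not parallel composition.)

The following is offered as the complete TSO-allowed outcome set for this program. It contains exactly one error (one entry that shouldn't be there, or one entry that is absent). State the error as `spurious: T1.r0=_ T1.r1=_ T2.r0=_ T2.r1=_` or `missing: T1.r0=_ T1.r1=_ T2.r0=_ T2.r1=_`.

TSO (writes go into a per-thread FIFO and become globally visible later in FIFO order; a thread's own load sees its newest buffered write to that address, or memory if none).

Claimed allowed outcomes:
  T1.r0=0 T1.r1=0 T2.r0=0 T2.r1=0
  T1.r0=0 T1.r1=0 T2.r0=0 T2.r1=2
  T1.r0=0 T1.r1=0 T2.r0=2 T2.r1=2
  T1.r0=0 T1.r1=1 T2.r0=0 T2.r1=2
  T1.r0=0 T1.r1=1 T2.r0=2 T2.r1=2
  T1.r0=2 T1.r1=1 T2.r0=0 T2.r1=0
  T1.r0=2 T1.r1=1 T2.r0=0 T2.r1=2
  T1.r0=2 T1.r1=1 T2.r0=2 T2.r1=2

missing: T1.r0=0 T1.r1=1 T2.r0=0 T2.r1=0

outcome vector order: (T1.r0,T1.r1,T2.r0,T2.r1)
TSO: 9 outcomes — {0000; 0002; 0022; 0100; 0102; 0122; 2100; 2102; 2122}
TSO∖claimed = {0100}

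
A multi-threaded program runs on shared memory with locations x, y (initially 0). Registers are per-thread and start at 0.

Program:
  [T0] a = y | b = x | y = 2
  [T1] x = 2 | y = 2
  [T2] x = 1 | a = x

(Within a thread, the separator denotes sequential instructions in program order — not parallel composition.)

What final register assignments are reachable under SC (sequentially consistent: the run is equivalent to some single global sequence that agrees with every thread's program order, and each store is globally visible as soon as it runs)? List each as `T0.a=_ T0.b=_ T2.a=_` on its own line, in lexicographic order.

outcome vector order: (T0.a,T0.b,T2.a)
|SC outcomes| = 9

T0.a=0 T0.b=0 T2.a=1
T0.a=0 T0.b=0 T2.a=2
T0.a=0 T0.b=1 T2.a=1
T0.a=0 T0.b=1 T2.a=2
T0.a=0 T0.b=2 T2.a=1
T0.a=0 T0.b=2 T2.a=2
T0.a=2 T0.b=1 T2.a=1
T0.a=2 T0.b=2 T2.a=1
T0.a=2 T0.b=2 T2.a=2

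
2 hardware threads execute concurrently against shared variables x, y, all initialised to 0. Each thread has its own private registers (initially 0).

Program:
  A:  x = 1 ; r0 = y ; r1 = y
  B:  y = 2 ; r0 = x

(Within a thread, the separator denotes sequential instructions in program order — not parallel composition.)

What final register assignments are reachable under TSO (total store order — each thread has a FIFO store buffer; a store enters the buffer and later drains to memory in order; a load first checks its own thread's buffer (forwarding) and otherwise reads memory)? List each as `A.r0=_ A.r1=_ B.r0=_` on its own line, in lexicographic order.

outcome vector order: (A.r0,A.r1,B.r0)
|TSO outcomes| = 6

A.r0=0 A.r1=0 B.r0=0
A.r0=0 A.r1=0 B.r0=1
A.r0=0 A.r1=2 B.r0=0
A.r0=0 A.r1=2 B.r0=1
A.r0=2 A.r1=2 B.r0=0
A.r0=2 A.r1=2 B.r0=1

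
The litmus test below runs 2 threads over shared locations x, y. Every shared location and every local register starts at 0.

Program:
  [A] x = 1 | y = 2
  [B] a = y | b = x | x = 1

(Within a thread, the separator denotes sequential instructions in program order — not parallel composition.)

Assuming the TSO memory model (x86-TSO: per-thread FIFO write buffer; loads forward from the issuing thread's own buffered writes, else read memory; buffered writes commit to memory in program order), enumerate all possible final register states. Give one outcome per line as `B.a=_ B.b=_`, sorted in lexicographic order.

outcome vector order: (B.a,B.b)
|TSO outcomes| = 3

B.a=0 B.b=0
B.a=0 B.b=1
B.a=2 B.b=1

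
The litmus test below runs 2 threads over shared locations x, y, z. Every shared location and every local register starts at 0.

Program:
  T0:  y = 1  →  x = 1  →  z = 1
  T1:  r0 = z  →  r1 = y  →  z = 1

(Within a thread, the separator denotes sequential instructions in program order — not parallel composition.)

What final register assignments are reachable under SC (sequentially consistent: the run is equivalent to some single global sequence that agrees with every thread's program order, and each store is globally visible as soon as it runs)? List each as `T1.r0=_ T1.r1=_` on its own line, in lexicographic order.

T1.r0=0 T1.r1=0
T1.r0=0 T1.r1=1
T1.r0=1 T1.r1=1

outcome vector order: (T1.r0,T1.r1)
|SC outcomes| = 3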